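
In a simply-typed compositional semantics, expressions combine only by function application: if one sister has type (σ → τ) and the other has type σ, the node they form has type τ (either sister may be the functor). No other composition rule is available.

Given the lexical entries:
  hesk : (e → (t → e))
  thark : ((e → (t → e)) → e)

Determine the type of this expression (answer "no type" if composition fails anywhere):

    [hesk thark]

e

[hesk thark]: thark is ((e → (t → e)) → e), hesk is (e → (t → e)); result e.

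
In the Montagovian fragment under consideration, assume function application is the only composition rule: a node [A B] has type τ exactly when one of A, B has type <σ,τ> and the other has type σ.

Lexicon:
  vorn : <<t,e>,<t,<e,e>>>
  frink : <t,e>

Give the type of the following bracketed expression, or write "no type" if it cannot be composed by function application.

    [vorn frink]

<t,<e,e>>

At [vorn frink], vorn : <<t,e>,<t,<e,e>>> takes frink : <t,e>, giving <t,<e,e>>.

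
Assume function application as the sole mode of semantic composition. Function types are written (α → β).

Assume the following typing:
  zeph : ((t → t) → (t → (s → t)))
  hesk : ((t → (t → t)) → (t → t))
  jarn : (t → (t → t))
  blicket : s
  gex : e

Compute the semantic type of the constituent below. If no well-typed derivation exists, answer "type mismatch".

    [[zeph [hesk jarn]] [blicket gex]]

[hesk jarn]: hesk is ((t → (t → t)) → (t → t)), jarn is (t → (t → t)); result (t → t).
[zeph [hesk jarn]]: zeph is ((t → t) → (t → (s → t))), [hesk jarn] is (t → t); result (t → (s → t)).
[blicket gex]: s with e — neither is a function whose domain matches the other; composition fails here.

type mismatch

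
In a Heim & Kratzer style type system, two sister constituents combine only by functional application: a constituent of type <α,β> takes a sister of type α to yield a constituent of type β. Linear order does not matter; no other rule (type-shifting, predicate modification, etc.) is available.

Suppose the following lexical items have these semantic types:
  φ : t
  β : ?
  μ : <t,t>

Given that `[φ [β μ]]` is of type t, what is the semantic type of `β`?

At [φ [β μ]] (required: t): φ is t, which is not a function with range t; hence [β μ] is the functor — type <t,t>.
At [β μ] (required: <t,t>): μ is <t,t>, which is not a function with range <t,t>; hence β is the functor — type <<t,t>,<t,t>>.

<<t,t>,<t,t>>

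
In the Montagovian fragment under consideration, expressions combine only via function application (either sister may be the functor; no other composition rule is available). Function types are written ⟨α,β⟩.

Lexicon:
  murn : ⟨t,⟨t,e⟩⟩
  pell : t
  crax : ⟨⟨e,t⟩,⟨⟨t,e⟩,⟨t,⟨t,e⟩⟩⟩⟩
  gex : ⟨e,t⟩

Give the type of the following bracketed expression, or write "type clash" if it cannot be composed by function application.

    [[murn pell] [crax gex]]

At [murn pell], murn : ⟨t,⟨t,e⟩⟩ takes pell : t, giving ⟨t,e⟩.
At [crax gex], crax : ⟨⟨e,t⟩,⟨⟨t,e⟩,⟨t,⟨t,e⟩⟩⟩⟩ takes gex : ⟨e,t⟩, giving ⟨⟨t,e⟩,⟨t,⟨t,e⟩⟩⟩.
At [[murn pell] [crax gex]], [crax gex] : ⟨⟨t,e⟩,⟨t,⟨t,e⟩⟩⟩ takes [murn pell] : ⟨t,e⟩, giving ⟨t,⟨t,e⟩⟩.

⟨t,⟨t,e⟩⟩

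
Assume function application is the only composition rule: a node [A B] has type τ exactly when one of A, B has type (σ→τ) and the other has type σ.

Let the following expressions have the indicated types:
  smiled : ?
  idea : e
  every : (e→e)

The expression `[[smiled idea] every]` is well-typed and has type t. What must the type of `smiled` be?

(e→((e→e)→t))

For [[smiled idea] every] to have type t with every of type (e→e), [smiled idea] must be the function: [smiled idea] : ((e→e)→t).
For [smiled idea] to have type ((e→e)→t) with idea of type e, smiled must be the function: smiled : (e→((e→e)→t)).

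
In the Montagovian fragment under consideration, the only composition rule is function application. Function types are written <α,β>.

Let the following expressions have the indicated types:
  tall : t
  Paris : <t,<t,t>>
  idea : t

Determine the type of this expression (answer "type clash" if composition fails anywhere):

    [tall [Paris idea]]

[Paris idea] — Paris of type <t,<t,t>> combines with idea of type t: type <t,t>.
[tall [Paris idea]] — [Paris idea] of type <t,t> combines with tall of type t: type t.

t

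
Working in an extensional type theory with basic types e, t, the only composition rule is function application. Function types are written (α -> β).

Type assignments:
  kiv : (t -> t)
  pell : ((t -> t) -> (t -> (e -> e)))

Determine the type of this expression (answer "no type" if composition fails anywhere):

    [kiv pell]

(t -> (e -> e))

[kiv pell]: functor pell : ((t -> t) -> (t -> (e -> e))), argument kiv : (t -> t); result (t -> (e -> e)).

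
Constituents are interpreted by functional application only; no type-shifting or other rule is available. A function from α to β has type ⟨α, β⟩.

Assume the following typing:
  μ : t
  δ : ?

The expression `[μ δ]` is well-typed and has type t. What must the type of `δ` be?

[μ δ] is required to be t. μ : t cannot yield t as functor, so δ : ⟨t, t⟩.

⟨t, t⟩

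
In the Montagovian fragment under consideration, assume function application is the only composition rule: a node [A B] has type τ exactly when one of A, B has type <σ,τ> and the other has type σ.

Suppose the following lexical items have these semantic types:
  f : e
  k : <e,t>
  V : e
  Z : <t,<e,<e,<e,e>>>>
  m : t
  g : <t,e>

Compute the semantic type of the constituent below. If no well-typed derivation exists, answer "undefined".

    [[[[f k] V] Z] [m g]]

undefined

[f k]: k is <e,t>, f is e; result t.
[[f k] V]: t and e cannot combine by function application — type clash.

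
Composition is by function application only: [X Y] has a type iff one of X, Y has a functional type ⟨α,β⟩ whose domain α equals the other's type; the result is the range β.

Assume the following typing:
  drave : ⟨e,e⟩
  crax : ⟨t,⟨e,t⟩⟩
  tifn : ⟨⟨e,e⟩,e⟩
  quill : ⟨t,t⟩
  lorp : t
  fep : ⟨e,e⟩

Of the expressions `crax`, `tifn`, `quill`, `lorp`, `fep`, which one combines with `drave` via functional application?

crax : ⟨t,⟨e,t⟩⟩ — does not combine with drave.
tifn — combines: tifn : ⟨⟨e,e⟩,e⟩ takes drave : ⟨e,e⟩ as argument, giving e.
quill : ⟨t,t⟩ — does not combine with drave.
lorp : t — does not combine with drave.
fep : ⟨e,e⟩ — does not combine with drave.

tifn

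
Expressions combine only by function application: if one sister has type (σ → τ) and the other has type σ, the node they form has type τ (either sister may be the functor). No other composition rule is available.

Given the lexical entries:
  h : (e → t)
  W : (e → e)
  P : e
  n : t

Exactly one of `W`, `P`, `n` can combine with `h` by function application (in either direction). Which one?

P

W : (e → e) — does not combine with h.
P — combines: h : (e → t) takes P : e as argument, giving t.
n : t — does not combine with h.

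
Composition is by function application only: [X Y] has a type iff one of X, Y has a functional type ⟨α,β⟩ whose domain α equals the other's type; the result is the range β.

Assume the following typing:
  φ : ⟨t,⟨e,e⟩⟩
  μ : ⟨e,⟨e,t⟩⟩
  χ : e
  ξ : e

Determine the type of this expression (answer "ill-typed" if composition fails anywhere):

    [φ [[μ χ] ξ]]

At [μ χ], μ : ⟨e,⟨e,t⟩⟩ takes χ : e, giving ⟨e,t⟩.
At [[μ χ] ξ], [μ χ] : ⟨e,t⟩ takes ξ : e, giving t.
At [φ [[μ χ] ξ]], φ : ⟨t,⟨e,e⟩⟩ takes [[μ χ] ξ] : t, giving ⟨e,e⟩.

⟨e,e⟩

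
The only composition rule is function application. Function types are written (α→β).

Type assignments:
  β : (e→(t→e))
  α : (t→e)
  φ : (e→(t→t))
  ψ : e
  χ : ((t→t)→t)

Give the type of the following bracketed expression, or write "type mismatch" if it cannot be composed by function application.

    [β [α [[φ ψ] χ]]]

(t→e)

At [φ ψ], φ : (e→(t→t)) takes ψ : e, giving (t→t).
At [[φ ψ] χ], χ : ((t→t)→t) takes [φ ψ] : (t→t), giving t.
At [α [[φ ψ] χ]], α : (t→e) takes [[φ ψ] χ] : t, giving e.
At [β [α [[φ ψ] χ]]], β : (e→(t→e)) takes [α [[φ ψ] χ]] : e, giving (t→e).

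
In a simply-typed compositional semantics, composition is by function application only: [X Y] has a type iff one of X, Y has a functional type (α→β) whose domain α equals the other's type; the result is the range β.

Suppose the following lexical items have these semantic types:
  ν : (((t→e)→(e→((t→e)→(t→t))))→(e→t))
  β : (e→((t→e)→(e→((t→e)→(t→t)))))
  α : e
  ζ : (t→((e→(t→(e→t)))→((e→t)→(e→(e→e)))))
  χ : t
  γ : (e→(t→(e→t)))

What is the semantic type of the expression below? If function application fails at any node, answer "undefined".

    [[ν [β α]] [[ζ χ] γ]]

(e→(e→e))

At [β α], β : (e→((t→e)→(e→((t→e)→(t→t))))) takes α : e, giving ((t→e)→(e→((t→e)→(t→t)))).
At [ν [β α]], ν : (((t→e)→(e→((t→e)→(t→t))))→(e→t)) takes [β α] : ((t→e)→(e→((t→e)→(t→t)))), giving (e→t).
At [ζ χ], ζ : (t→((e→(t→(e→t)))→((e→t)→(e→(e→e))))) takes χ : t, giving ((e→(t→(e→t)))→((e→t)→(e→(e→e)))).
At [[ζ χ] γ], [ζ χ] : ((e→(t→(e→t)))→((e→t)→(e→(e→e)))) takes γ : (e→(t→(e→t))), giving ((e→t)→(e→(e→e))).
At [[ν [β α]] [[ζ χ] γ]], [[ζ χ] γ] : ((e→t)→(e→(e→e))) takes [ν [β α]] : (e→t), giving (e→(e→e)).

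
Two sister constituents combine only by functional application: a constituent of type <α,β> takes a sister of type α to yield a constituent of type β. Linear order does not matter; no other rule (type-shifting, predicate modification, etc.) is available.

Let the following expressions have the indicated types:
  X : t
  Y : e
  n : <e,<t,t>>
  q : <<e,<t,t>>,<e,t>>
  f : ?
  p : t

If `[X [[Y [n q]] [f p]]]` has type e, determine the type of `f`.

At [X [[Y [n q]] [f p]]] (required: e): X is t, which is not a function with range e; hence [[Y [n q]] [f p]] is the functor — type <t,e>.
At [[Y [n q]] [f p]] (required: <t,e>): [Y [n q]] is t, which is not a function with range <t,e>; hence [f p] is the functor — type <t,<t,e>>.
At [f p] (required: <t,<t,e>>): p is t, which is not a function with range <t,<t,e>>; hence f is the functor — type <t,<t,<t,e>>>.

<t,<t,<t,e>>>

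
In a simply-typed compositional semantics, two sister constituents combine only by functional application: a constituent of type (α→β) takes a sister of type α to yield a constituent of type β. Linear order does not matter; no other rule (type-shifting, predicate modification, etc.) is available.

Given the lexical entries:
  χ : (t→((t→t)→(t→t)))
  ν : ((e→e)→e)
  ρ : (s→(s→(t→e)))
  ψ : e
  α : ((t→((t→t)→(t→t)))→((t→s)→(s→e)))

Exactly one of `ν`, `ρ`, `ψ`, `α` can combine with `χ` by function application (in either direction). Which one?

α

ν : ((e→e)→e) — does not combine with χ.
ρ : (s→(s→(t→e))) — does not combine with χ.
ψ : e — does not combine with χ.
α — combines: α : ((t→((t→t)→(t→t)))→((t→s)→(s→e))) takes χ : (t→((t→t)→(t→t))) as argument, giving ((t→s)→(s→e)).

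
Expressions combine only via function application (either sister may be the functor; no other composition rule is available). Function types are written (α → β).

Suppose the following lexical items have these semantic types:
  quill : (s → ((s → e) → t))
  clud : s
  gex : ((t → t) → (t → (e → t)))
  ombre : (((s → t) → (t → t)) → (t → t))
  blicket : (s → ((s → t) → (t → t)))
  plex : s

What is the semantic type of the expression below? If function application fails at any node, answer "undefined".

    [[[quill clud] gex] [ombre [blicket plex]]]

undefined

[quill clud]: quill is (s → ((s → e) → t)), clud is s; result ((s → e) → t).
[[quill clud] gex]: ((s → e) → t) and ((t → t) → (t → (e → t))) cannot combine by function application — type clash.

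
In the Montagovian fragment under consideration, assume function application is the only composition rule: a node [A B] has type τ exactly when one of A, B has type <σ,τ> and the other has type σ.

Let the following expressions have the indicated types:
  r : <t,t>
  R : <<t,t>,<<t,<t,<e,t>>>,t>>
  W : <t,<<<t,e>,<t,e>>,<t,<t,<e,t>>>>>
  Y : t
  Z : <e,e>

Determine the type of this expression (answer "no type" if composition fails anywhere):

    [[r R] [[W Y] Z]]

[r R] — R of type <<t,t>,<<t,<t,<e,t>>>,t>> combines with r of type <t,t>: type <<t,<t,<e,t>>>,t>.
[W Y] — W of type <t,<<<t,e>,<t,e>>,<t,<t,<e,t>>>>> combines with Y of type t: type <<<t,e>,<t,e>>,<t,<t,<e,t>>>>.
[[W Y] Z]: <<<t,e>,<t,e>>,<t,<t,<e,t>>>> and <e,e> cannot combine by function application — type clash.

no type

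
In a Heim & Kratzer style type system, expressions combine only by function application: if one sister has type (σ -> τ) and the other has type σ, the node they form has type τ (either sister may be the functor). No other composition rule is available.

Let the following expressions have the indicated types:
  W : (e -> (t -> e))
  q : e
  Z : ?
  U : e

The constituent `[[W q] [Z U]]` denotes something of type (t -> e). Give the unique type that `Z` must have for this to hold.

(e -> ((t -> e) -> (t -> e)))

[[W q] [Z U]] is required to be (t -> e). [W q] : (t -> e) cannot yield (t -> e) as functor, so [Z U] : ((t -> e) -> (t -> e)).
[Z U] is required to be ((t -> e) -> (t -> e)). U : e cannot yield ((t -> e) -> (t -> e)) as functor, so Z : (e -> ((t -> e) -> (t -> e))).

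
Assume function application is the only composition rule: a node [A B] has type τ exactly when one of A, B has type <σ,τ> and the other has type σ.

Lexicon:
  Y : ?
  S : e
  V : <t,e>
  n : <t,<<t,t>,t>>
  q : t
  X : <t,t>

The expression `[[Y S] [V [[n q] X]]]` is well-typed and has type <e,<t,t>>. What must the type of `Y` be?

<e,<e,<e,<t,t>>>>

At [[Y S] [V [[n q] X]]] (required: <e,<t,t>>): [V [[n q] X]] is e, which is not a function with range <e,<t,t>>; hence [Y S] is the functor — type <e,<e,<t,t>>>.
At [Y S] (required: <e,<e,<t,t>>>): S is e, which is not a function with range <e,<e,<t,t>>>; hence Y is the functor — type <e,<e,<e,<t,t>>>>.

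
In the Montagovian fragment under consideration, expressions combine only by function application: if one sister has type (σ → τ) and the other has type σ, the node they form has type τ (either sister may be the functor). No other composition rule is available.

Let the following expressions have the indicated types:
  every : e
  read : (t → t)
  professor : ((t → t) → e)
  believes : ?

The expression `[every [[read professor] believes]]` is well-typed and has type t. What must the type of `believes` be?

For [every [[read professor] believes]] to have type t with every of type e, [[read professor] believes] must be the function: [[read professor] believes] : (e → t).
For [[read professor] believes] to have type (e → t) with [read professor] of type e, believes must be the function: believes : (e → (e → t)).

(e → (e → t))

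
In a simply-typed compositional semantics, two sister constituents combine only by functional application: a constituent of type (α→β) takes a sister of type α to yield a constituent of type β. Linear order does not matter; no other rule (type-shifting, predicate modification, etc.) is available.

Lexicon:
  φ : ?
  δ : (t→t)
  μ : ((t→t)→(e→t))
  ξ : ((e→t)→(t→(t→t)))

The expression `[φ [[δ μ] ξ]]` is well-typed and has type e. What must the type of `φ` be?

((t→(t→t))→e)

For [φ [[δ μ] ξ]] to have type e with [[δ μ] ξ] of type (t→(t→t)), φ must be the function: φ : ((t→(t→t))→e).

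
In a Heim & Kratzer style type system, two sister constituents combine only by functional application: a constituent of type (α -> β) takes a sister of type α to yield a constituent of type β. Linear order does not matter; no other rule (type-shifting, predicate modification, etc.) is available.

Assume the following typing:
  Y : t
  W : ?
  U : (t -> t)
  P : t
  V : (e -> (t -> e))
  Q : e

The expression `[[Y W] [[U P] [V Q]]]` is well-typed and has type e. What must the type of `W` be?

[[Y W] [[U P] [V Q]]] must have type e. The sister [[U P] [V Q]] has type e; that is not a function onto e, so [Y W] must be the functor, of type (e -> e).
[Y W] must have type (e -> e). The sister Y has type t; that is not a function onto (e -> e), so W must be the functor, of type (t -> (e -> e)).

(t -> (e -> e))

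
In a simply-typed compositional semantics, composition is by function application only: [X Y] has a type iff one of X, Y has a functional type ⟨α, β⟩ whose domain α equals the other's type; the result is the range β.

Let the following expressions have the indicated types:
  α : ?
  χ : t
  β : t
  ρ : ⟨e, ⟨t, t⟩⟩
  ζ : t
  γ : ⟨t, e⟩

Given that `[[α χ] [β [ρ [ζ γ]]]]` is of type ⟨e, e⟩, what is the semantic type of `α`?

[[α χ] [β [ρ [ζ γ]]]] must have type ⟨e, e⟩. The sister [β [ρ [ζ γ]]] has type t; that is not a function onto ⟨e, e⟩, so [α χ] must be the functor, of type ⟨t, ⟨e, e⟩⟩.
[α χ] must have type ⟨t, ⟨e, e⟩⟩. The sister χ has type t; that is not a function onto ⟨t, ⟨e, e⟩⟩, so α must be the functor, of type ⟨t, ⟨t, ⟨e, e⟩⟩⟩.

⟨t, ⟨t, ⟨e, e⟩⟩⟩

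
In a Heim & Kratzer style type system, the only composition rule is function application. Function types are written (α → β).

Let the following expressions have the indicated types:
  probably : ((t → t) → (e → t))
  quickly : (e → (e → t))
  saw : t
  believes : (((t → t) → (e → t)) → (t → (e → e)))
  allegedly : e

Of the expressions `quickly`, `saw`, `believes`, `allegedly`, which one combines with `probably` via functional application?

believes

quickly : (e → (e → t)) — no; probably wants (t → t), and quickly wants e.
saw : t — no; probably wants (t → t), and saw wants nothing (atomic).
believes — combines: believes : (((t → t) → (e → t)) → (t → (e → e))) takes probably : ((t → t) → (e → t)) as argument, giving (t → (e → e)).
allegedly : e — no; probably wants (t → t), and allegedly wants nothing (atomic).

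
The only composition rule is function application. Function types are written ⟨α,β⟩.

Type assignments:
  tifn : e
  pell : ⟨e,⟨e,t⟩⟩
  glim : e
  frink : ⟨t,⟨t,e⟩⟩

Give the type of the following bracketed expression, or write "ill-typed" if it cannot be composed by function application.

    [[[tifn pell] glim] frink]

[tifn pell] — pell of type ⟨e,⟨e,t⟩⟩ combines with tifn of type e: type ⟨e,t⟩.
[[tifn pell] glim] — [tifn pell] of type ⟨e,t⟩ combines with glim of type e: type t.
[[[tifn pell] glim] frink] — frink of type ⟨t,⟨t,e⟩⟩ combines with [[tifn pell] glim] of type t: type ⟨t,e⟩.

⟨t,e⟩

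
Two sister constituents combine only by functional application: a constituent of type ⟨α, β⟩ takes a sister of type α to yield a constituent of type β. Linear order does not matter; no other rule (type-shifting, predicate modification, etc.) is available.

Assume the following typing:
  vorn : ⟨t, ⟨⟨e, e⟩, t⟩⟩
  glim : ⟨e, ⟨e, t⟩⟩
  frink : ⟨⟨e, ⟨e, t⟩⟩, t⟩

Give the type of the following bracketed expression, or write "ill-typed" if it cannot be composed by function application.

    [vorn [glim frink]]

[glim frink] — frink of type ⟨⟨e, ⟨e, t⟩⟩, t⟩ combines with glim of type ⟨e, ⟨e, t⟩⟩: type t.
[vorn [glim frink]] — vorn of type ⟨t, ⟨⟨e, e⟩, t⟩⟩ combines with [glim frink] of type t: type ⟨⟨e, e⟩, t⟩.

⟨⟨e, e⟩, t⟩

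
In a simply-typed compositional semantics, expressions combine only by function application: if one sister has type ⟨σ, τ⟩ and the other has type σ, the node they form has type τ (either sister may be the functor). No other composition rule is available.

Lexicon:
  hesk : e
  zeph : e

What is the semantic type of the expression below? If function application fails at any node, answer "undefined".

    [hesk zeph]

undefined

[hesk zeph]: e with e — neither is a function whose domain matches the other; composition fails here.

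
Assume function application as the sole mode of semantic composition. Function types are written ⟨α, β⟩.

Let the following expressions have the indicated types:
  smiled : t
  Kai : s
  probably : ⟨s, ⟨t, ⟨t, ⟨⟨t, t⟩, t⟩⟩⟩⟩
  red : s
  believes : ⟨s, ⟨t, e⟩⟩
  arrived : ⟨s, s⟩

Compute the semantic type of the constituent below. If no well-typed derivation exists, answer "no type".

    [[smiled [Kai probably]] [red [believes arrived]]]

no type

At [Kai probably], probably : ⟨s, ⟨t, ⟨t, ⟨⟨t, t⟩, t⟩⟩⟩⟩ takes Kai : s, giving ⟨t, ⟨t, ⟨⟨t, t⟩, t⟩⟩⟩.
At [smiled [Kai probably]], [Kai probably] : ⟨t, ⟨t, ⟨⟨t, t⟩, t⟩⟩⟩ takes smiled : t, giving ⟨t, ⟨⟨t, t⟩, t⟩⟩.
At [believes arrived]: neither ⟨s, ⟨t, e⟩⟩ nor ⟨s, s⟩ can take the other as argument; the node is ill-typed.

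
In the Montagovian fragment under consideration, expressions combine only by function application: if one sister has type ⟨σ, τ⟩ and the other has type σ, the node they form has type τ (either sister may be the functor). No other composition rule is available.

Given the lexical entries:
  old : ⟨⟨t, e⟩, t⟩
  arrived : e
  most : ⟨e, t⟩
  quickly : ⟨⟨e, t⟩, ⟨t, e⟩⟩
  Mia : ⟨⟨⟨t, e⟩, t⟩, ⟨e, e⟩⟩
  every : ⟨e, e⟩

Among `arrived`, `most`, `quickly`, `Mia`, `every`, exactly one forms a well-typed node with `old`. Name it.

arrived : e — neither side's domain matches the other.
most : ⟨e, t⟩ — neither side's domain matches the other.
quickly : ⟨⟨e, t⟩, ⟨t, e⟩⟩ — neither side's domain matches the other.
Mia — combines: Mia : ⟨⟨⟨t, e⟩, t⟩, ⟨e, e⟩⟩ takes old : ⟨⟨t, e⟩, t⟩ as argument, giving ⟨e, e⟩.
every : ⟨e, e⟩ — neither side's domain matches the other.

Mia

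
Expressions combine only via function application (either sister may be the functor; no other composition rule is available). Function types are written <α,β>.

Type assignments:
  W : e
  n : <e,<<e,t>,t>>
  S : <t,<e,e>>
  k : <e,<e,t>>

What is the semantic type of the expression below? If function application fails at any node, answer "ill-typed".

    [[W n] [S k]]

[W n]: functor n : <e,<<e,t>,t>>, argument W : e; result <<e,t>,t>.
[S k]: <t,<e,e>> with <e,<e,t>> — neither is a function whose domain matches the other; composition fails here.

ill-typed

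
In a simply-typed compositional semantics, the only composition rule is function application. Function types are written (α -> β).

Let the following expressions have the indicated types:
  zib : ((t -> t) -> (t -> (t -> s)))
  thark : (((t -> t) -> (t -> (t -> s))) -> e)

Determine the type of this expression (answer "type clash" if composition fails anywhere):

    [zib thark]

e

At [zib thark], thark : (((t -> t) -> (t -> (t -> s))) -> e) takes zib : ((t -> t) -> (t -> (t -> s))), giving e.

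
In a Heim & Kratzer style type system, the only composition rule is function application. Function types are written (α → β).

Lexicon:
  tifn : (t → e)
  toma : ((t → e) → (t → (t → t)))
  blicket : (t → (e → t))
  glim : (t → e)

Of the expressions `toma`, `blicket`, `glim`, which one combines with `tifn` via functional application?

toma — combines: toma : ((t → e) → (t → (t → t))) takes tifn : (t → e) as argument, giving (t → (t → t)).
blicket : (t → (e → t)) — does not combine with tifn.
glim : (t → e) — does not combine with tifn.

toma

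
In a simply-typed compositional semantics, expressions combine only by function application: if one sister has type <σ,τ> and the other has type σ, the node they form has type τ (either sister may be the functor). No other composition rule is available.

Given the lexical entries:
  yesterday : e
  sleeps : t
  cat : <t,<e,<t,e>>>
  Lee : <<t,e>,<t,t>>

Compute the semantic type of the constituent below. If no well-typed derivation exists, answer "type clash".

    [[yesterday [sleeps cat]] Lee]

[sleeps cat]: <t,<e,<t,e>>> applied to t yields <e,<t,e>>.
[yesterday [sleeps cat]]: <e,<t,e>> applied to e yields <t,e>.
[[yesterday [sleeps cat]] Lee]: <<t,e>,<t,t>> applied to <t,e> yields <t,t>.

<t,t>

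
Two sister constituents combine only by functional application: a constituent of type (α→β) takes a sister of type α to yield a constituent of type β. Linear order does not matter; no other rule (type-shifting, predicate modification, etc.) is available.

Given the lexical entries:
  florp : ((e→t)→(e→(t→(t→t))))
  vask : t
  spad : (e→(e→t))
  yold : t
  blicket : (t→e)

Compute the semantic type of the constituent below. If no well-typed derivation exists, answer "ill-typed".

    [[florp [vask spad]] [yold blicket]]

At [vask spad]: neither t nor (e→(e→t)) can take the other as argument; the node is ill-typed.

ill-typed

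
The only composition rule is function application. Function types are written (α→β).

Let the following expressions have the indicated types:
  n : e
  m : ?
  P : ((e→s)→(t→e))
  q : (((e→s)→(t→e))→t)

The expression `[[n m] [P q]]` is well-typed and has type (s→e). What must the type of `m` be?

At [[n m] [P q]] (required: (s→e)): [P q] is t, which is not a function with range (s→e); hence [n m] is the functor — type (t→(s→e)).
At [n m] (required: (t→(s→e))): n is e, which is not a function with range (t→(s→e)); hence m is the functor — type (e→(t→(s→e))).

(e→(t→(s→e)))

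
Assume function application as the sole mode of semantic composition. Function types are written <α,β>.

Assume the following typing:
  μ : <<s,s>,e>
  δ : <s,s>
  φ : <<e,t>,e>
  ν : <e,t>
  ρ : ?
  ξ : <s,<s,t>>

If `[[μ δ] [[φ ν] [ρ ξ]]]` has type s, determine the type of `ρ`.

<<s,<s,t>>,<e,<e,s>>>

For [[μ δ] [[φ ν] [ρ ξ]]] to have type s with [μ δ] of type e, [[φ ν] [ρ ξ]] must be the function: [[φ ν] [ρ ξ]] : <e,s>.
For [[φ ν] [ρ ξ]] to have type <e,s> with [φ ν] of type e, [ρ ξ] must be the function: [ρ ξ] : <e,<e,s>>.
For [ρ ξ] to have type <e,<e,s>> with ξ of type <s,<s,t>>, ρ must be the function: ρ : <<s,<s,t>>,<e,<e,s>>>.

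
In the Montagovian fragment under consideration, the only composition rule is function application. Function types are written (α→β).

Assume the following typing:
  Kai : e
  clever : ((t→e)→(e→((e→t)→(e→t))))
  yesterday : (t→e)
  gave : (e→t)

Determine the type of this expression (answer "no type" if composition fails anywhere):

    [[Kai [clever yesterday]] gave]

[clever yesterday] — clever of type ((t→e)→(e→((e→t)→(e→t)))) combines with yesterday of type (t→e): type (e→((e→t)→(e→t))).
[Kai [clever yesterday]] — [clever yesterday] of type (e→((e→t)→(e→t))) combines with Kai of type e: type ((e→t)→(e→t)).
[[Kai [clever yesterday]] gave] — [Kai [clever yesterday]] of type ((e→t)→(e→t)) combines with gave of type (e→t): type (e→t).

(e→t)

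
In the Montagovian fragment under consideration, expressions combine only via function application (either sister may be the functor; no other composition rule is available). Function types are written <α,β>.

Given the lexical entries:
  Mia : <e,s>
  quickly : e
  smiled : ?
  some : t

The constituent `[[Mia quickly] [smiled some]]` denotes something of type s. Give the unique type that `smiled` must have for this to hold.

[[Mia quickly] [smiled some]] must have type s. The sister [Mia quickly] has type s; that is not a function onto s, so [smiled some] must be the functor, of type <s,s>.
[smiled some] must have type <s,s>. The sister some has type t; that is not a function onto <s,s>, so smiled must be the functor, of type <t,<s,s>>.

<t,<s,s>>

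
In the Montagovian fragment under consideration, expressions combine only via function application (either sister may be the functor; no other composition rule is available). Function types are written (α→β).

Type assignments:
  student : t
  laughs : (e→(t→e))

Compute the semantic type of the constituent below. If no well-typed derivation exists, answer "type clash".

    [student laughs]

At [student laughs]: neither t nor (e→(t→e)) can take the other as argument; the node is ill-typed.

type clash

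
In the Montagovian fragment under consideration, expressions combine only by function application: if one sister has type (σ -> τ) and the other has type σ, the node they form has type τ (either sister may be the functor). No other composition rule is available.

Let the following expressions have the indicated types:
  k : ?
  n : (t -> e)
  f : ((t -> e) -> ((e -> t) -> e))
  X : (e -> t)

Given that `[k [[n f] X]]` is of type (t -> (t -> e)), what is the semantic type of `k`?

At [k [[n f] X]] (required: (t -> (t -> e))): [[n f] X] is e, which is not a function with range (t -> (t -> e)); hence k is the functor — type (e -> (t -> (t -> e))).

(e -> (t -> (t -> e)))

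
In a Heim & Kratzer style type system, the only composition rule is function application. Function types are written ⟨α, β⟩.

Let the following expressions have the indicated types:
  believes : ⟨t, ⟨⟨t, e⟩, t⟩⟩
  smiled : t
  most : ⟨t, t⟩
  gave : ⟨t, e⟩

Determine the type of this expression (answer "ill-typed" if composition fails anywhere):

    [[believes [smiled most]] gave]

At [smiled most], most : ⟨t, t⟩ takes smiled : t, giving t.
At [believes [smiled most]], believes : ⟨t, ⟨⟨t, e⟩, t⟩⟩ takes [smiled most] : t, giving ⟨⟨t, e⟩, t⟩.
At [[believes [smiled most]] gave], [believes [smiled most]] : ⟨⟨t, e⟩, t⟩ takes gave : ⟨t, e⟩, giving t.

t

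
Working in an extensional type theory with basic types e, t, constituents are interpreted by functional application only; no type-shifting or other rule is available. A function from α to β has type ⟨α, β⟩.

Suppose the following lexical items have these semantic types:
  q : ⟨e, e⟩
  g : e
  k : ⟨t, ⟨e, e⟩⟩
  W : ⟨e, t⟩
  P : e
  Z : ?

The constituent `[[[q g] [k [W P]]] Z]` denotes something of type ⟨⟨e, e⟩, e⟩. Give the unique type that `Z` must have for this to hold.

[[[q g] [k [W P]]] Z] is required to be ⟨⟨e, e⟩, e⟩. [[q g] [k [W P]]] : e cannot yield ⟨⟨e, e⟩, e⟩ as functor, so Z : ⟨e, ⟨⟨e, e⟩, e⟩⟩.

⟨e, ⟨⟨e, e⟩, e⟩⟩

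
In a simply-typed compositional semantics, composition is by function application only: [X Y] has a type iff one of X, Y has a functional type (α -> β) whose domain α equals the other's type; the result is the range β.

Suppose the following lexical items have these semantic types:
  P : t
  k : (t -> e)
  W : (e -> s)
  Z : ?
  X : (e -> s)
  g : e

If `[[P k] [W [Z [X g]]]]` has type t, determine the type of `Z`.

(s -> ((e -> s) -> (e -> t)))

At [[P k] [W [Z [X g]]]] (required: t): [P k] is e, which is not a function with range t; hence [W [Z [X g]]] is the functor — type (e -> t).
At [W [Z [X g]]] (required: (e -> t)): W is (e -> s), which is not a function with range (e -> t); hence [Z [X g]] is the functor — type ((e -> s) -> (e -> t)).
At [Z [X g]] (required: ((e -> s) -> (e -> t))): [X g] is s, which is not a function with range ((e -> s) -> (e -> t)); hence Z is the functor — type (s -> ((e -> s) -> (e -> t))).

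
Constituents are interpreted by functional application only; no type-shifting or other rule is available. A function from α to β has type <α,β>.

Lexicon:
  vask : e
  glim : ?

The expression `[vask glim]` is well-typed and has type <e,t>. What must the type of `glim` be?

For [vask glim] to have type <e,t> with vask of type e, glim must be the function: glim : <e,<e,t>>.

<e,<e,t>>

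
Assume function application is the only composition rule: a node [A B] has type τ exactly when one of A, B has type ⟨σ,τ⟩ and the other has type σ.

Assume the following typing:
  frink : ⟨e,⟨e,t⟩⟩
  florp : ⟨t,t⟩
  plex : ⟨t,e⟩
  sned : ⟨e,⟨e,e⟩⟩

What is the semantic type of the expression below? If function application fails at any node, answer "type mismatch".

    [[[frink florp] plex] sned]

[frink florp]: ⟨e,⟨e,t⟩⟩ with ⟨t,t⟩ — neither is a function whose domain matches the other; composition fails here.

type mismatch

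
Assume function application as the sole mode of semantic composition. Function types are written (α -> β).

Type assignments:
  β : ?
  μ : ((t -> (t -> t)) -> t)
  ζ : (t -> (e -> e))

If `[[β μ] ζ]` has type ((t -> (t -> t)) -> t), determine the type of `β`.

[[β μ] ζ] must have type ((t -> (t -> t)) -> t). The sister ζ has type (t -> (e -> e)); that is not a function onto ((t -> (t -> t)) -> t), so [β μ] must be the functor, of type ((t -> (e -> e)) -> ((t -> (t -> t)) -> t)).
[β μ] must have type ((t -> (e -> e)) -> ((t -> (t -> t)) -> t)). The sister μ has type ((t -> (t -> t)) -> t); that is not a function onto ((t -> (e -> e)) -> ((t -> (t -> t)) -> t)), so β must be the functor, of type (((t -> (t -> t)) -> t) -> ((t -> (e -> e)) -> ((t -> (t -> t)) -> t))).

(((t -> (t -> t)) -> t) -> ((t -> (e -> e)) -> ((t -> (t -> t)) -> t)))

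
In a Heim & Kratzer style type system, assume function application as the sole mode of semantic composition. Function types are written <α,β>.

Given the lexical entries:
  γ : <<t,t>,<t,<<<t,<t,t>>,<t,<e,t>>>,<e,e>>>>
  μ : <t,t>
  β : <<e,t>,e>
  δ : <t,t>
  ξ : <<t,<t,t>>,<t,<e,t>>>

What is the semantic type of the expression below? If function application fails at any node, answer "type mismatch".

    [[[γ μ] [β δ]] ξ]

[γ μ] — γ of type <<t,t>,<t,<<<t,<t,t>>,<t,<e,t>>>,<e,e>>>> combines with μ of type <t,t>: type <t,<<<t,<t,t>>,<t,<e,t>>>,<e,e>>>.
At [β δ]: neither <<e,t>,e> nor <t,t> can take the other as argument; the node is ill-typed.

type mismatch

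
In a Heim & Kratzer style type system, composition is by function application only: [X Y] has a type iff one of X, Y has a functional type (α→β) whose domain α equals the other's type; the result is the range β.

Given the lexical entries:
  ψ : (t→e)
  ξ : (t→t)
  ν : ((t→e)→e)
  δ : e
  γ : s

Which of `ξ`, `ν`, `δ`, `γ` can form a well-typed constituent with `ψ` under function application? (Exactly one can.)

ν

ξ : (t→t) — does not combine with ψ.
ν — combines: ν : ((t→e)→e) takes ψ : (t→e) as argument, giving e.
δ : e — does not combine with ψ.
γ : s — does not combine with ψ.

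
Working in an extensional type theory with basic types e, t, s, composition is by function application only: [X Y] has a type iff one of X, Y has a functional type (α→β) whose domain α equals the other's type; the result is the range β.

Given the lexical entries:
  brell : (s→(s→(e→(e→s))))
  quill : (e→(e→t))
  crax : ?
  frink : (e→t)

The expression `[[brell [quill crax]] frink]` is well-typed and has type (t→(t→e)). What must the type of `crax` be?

((e→(e→t))→((s→(s→(e→(e→s))))→((e→t)→(t→(t→e)))))

[[brell [quill crax]] frink] is required to be (t→(t→e)). frink : (e→t) cannot yield (t→(t→e)) as functor, so [brell [quill crax]] : ((e→t)→(t→(t→e))).
[brell [quill crax]] is required to be ((e→t)→(t→(t→e))). brell : (s→(s→(e→(e→s)))) cannot yield ((e→t)→(t→(t→e))) as functor, so [quill crax] : ((s→(s→(e→(e→s))))→((e→t)→(t→(t→e)))).
[quill crax] is required to be ((s→(s→(e→(e→s))))→((e→t)→(t→(t→e)))). quill : (e→(e→t)) cannot yield ((s→(s→(e→(e→s))))→((e→t)→(t→(t→e)))) as functor, so crax : ((e→(e→t))→((s→(s→(e→(e→s))))→((e→t)→(t→(t→e))))).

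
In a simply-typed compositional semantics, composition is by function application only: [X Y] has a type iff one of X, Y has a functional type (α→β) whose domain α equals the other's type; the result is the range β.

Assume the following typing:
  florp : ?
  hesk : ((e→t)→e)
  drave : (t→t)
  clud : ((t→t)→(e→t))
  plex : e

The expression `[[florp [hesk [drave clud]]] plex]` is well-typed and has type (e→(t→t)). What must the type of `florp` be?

For [[florp [hesk [drave clud]]] plex] to have type (e→(t→t)) with plex of type e, [florp [hesk [drave clud]]] must be the function: [florp [hesk [drave clud]]] : (e→(e→(t→t))).
For [florp [hesk [drave clud]]] to have type (e→(e→(t→t))) with [hesk [drave clud]] of type e, florp must be the function: florp : (e→(e→(e→(t→t)))).

(e→(e→(e→(t→t))))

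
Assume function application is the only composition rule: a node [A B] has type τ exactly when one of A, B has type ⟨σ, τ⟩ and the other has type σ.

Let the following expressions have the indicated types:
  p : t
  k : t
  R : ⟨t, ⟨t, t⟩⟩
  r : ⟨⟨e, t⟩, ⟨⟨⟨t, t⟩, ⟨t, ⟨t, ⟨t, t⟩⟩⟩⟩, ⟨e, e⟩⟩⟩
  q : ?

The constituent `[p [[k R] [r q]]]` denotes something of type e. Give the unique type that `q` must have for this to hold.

⟨⟨⟨e, t⟩, ⟨⟨⟨t, t⟩, ⟨t, ⟨t, ⟨t, t⟩⟩⟩⟩, ⟨e, e⟩⟩⟩, ⟨⟨t, t⟩, ⟨t, e⟩⟩⟩

[p [[k R] [r q]]] is required to be e. p : t cannot yield e as functor, so [[k R] [r q]] : ⟨t, e⟩.
[[k R] [r q]] is required to be ⟨t, e⟩. [k R] : ⟨t, t⟩ cannot yield ⟨t, e⟩ as functor, so [r q] : ⟨⟨t, t⟩, ⟨t, e⟩⟩.
[r q] is required to be ⟨⟨t, t⟩, ⟨t, e⟩⟩. r : ⟨⟨e, t⟩, ⟨⟨⟨t, t⟩, ⟨t, ⟨t, ⟨t, t⟩⟩⟩⟩, ⟨e, e⟩⟩⟩ cannot yield ⟨⟨t, t⟩, ⟨t, e⟩⟩ as functor, so q : ⟨⟨⟨e, t⟩, ⟨⟨⟨t, t⟩, ⟨t, ⟨t, ⟨t, t⟩⟩⟩⟩, ⟨e, e⟩⟩⟩, ⟨⟨t, t⟩, ⟨t, e⟩⟩⟩.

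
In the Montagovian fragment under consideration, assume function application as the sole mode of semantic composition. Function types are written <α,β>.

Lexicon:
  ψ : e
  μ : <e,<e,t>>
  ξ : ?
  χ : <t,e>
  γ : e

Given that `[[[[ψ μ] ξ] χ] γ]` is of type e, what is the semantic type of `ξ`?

[[[[ψ μ] ξ] χ] γ] must have type e. The sister γ has type e; that is not a function onto e, so [[[ψ μ] ξ] χ] must be the functor, of type <e,e>.
[[[ψ μ] ξ] χ] must have type <e,e>. The sister χ has type <t,e>; that is not a function onto <e,e>, so [[ψ μ] ξ] must be the functor, of type <<t,e>,<e,e>>.
[[ψ μ] ξ] must have type <<t,e>,<e,e>>. The sister [ψ μ] has type <e,t>; that is not a function onto <<t,e>,<e,e>>, so ξ must be the functor, of type <<e,t>,<<t,e>,<e,e>>>.

<<e,t>,<<t,e>,<e,e>>>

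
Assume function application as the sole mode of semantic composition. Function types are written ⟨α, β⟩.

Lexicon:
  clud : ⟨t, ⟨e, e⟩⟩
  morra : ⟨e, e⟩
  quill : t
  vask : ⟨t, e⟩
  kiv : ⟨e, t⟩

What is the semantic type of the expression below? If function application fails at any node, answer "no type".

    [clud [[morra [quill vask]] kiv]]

⟨e, e⟩

[quill vask]: vask is ⟨t, e⟩, quill is t; result e.
[morra [quill vask]]: morra is ⟨e, e⟩, [quill vask] is e; result e.
[[morra [quill vask]] kiv]: kiv is ⟨e, t⟩, [morra [quill vask]] is e; result t.
[clud [[morra [quill vask]] kiv]]: clud is ⟨t, ⟨e, e⟩⟩, [[morra [quill vask]] kiv] is t; result ⟨e, e⟩.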